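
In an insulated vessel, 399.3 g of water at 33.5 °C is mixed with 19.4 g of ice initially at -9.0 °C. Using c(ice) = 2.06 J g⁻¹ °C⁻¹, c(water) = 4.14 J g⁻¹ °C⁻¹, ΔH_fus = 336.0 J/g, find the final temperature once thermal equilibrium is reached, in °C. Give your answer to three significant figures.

Heat to bring ice to 0 °C and melt it: q₁ = 19.4×2.06×9.0 + 19.4×336.0 = 6878.1 J
Heat the water can supply cooling to 0 °C: 399.3×4.14×33.5 = 55378.9 J > q₁, so all ice melts.
Energy balance: 399.3×4.14×(33.5 − T) = 6878.1 + 19.4×4.14×(T − 0)
1653.102(33.5 − T) = 6878.1 + 80.316 T
55378.9 − 6878.1 = 1733.418 T
T = 48500.8 / 1733.418 = 27.98 °C

T_f = 28.0 °C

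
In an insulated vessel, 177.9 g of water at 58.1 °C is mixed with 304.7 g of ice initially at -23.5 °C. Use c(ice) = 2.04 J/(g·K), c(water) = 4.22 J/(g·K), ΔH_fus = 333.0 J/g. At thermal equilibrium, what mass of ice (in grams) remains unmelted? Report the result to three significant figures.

Heat to warm all ice to 0 °C: 304.7×2.04×23.5 = 14607 J
Heat released by water cooling to 0 °C: 177.9×4.22×58.1 = 43618 J
43618 J < 14607 + 304.7×333.0 = 116072.1 J, so not all ice melts; final T = 0 °C.
Heat left for melting: 43618 − 14607 = 29011 J
Mass melted = 29011 / 333.0 = 87.12 g
Ice remaining = 304.7 − 87.12 = 217.58 g

m_ice remaining = 218 g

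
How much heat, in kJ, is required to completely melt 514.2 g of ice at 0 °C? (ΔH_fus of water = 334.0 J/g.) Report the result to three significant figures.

q = 172 kJ

q = m × ΔH_fus = 514.2 × 334.0 = 171700 J = 172 kJ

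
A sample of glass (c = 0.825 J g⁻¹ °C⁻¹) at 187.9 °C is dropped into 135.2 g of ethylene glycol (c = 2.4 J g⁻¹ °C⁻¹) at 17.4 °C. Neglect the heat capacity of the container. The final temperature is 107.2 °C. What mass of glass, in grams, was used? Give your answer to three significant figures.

m = 438 g

q_gained = (135.2 × 2.4) × (107.2 − 17.4) = 29140 J
q_lost = m × 0.825 × (187.9 − 107.2) = 66.5775 m
m = 29140 / 66.5775 = 438 g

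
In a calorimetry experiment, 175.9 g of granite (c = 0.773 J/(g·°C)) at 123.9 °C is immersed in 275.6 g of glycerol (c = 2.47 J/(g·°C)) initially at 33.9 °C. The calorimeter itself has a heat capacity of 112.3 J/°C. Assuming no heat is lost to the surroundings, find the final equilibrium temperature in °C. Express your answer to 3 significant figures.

Heat lost by granite = heat gained by glycerol + calorimeter.
(175.9)(0.773)(123.9 − T) = [(275.6)(2.47) + 112.3](T − 33.9)
135.9707 (123.9 − T) = 793.032 (T − 33.9)
16847 − 135.9707 T = 793.032 T − 26884
43731 = 929.0027 T
T = 47.07 °C

T_f = 47.1 °C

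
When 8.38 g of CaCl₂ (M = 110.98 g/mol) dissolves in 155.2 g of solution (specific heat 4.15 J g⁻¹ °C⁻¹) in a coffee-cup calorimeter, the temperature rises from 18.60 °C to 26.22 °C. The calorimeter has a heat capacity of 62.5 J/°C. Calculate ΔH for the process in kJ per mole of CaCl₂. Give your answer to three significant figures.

ΔH = -71.3 kJ/mol

|ΔT| = |26.22 − 18.60| = 7.62 °C
|q_surr| = (155.2 × 4.15 + 62.5) × 7.62 = 706.58 × 7.62 = 5384 J
n(CaCl₂) = 8.38 / 110.98 = 0.07551 mol
Temperature rose, so q_rxn = −|q_surr| = -5.384 kJ
ΔH = q_rxn / n = -71.30 kJ/mol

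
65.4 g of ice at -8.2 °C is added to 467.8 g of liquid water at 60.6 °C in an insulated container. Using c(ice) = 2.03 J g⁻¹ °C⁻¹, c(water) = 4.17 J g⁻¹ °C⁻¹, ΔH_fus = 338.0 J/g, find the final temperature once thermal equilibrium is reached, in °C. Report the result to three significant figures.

Heat to bring ice to 0 °C and melt it: q₁ = 65.4×2.03×8.2 + 65.4×338.0 = 23194 J
Heat the water can supply cooling to 0 °C: 467.8×4.17×60.6 = 118214 J > q₁, so all ice melts.
Energy balance: 467.8×4.17×(60.6 − T) = 23194 + 65.4×4.17×(T − 0)
1950.726(60.6 − T) = 23194 + 272.718 T
118214 − 23194 = 2223.444 T
T = 95020 / 2223.444 = 42.74 °C

T_f = 42.7 °C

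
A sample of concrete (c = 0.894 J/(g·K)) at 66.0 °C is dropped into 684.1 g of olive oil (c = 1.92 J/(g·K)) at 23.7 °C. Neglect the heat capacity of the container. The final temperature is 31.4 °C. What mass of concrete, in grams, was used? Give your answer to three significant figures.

m = 327 g

q_gained = (684.1 × 1.92) × (31.4 − 23.7) = 10110 J
q_lost = m × 0.894 × (66.0 − 31.4) = 30.9324 m
m = 10110 / 30.9324 = 327 g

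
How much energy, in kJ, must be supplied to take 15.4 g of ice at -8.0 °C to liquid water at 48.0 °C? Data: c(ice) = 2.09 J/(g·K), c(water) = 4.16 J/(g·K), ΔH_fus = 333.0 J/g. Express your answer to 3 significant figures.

q1 (heat ice -8.0→0.0 °C): 15.4 × 2.09 × 8.0 = 257 J
q2 (melt at 0 °C): 15.4 × 333.0 = 5128 J
q3 (heat water 0.0→48.0 °C): 15.4 × 4.16 × 48.0 = 3075 J
Total: 257 + 5128 + 3075 = 8460 J = 8.46 kJ

q = 8.46 kJ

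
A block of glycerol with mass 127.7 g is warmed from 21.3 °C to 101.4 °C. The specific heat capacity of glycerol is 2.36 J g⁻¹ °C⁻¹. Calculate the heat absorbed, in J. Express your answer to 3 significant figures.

q = m c ΔT = 127.7 × 2.36 × (101.4 − 21.3)
q = 127.7 × 2.36 × 80.1 = 24140 J

q = 24100 J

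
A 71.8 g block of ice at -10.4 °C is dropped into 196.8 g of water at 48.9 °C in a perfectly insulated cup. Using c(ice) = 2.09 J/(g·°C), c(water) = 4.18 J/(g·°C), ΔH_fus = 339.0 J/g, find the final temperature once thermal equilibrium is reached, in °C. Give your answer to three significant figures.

T_f = 12.8 °C

Heat to bring ice to 0 °C and melt it: q₁ = 71.8×2.09×10.4 + 71.8×339.0 = 25901 J
Heat the water can supply cooling to 0 °C: 196.8×4.18×48.9 = 40226.3 J > q₁, so all ice melts.
Energy balance: 196.8×4.18×(48.9 − T) = 25901 + 71.8×4.18×(T − 0)
822.624(48.9 − T) = 25901 + 300.124 T
40226.3 − 25901 = 1122.748 T
T = 14325.3 / 1122.748 = 12.76 °C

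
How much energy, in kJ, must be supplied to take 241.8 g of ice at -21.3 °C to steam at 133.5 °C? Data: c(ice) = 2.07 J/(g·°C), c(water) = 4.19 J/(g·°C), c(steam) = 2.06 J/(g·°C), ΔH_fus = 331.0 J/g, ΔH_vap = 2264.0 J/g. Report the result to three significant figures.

q1 (heat ice -21.3→0.0 °C): 241.8 × 2.07 × 21.3 = 10661 J
q2 (melt at 0 °C): 241.8 × 331.0 = 80036 J
q3 (heat water 0.0→100.0 °C): 241.8 × 4.19 × 100.0 = 101314 J
q4 (vaporize at 100 °C): 241.8 × 2264.0 = 547435 J
q5 (heat steam 100.0→133.5 °C): 241.8 × 2.06 × 33.5 = 16687 J
Total: 10661 + 80036 + 101314 + 547435 + 16687 = 756133 J = 756 kJ

q = 756 kJ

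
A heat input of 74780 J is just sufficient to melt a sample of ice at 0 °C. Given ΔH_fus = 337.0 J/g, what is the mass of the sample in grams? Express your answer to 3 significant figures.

m = q / ΔH_fus = 74780 J / 337.0 J/g = 222 g

m = 222 g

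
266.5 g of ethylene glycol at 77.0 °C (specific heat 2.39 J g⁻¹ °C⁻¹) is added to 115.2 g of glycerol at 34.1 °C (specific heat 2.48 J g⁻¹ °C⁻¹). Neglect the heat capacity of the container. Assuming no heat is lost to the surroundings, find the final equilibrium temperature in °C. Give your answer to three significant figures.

Heat lost by ethylene glycol = heat gained by glycerol.
(266.5)(2.39)(77.0 − T) = (115.2)(2.48)(T − 34.1)
636.935 (77.0 − T) = 285.696 (T − 34.1)
49044 − 636.935 T = 285.696 T − 9742.2
58786.2 = 922.631 T
T = 63.72 °C

T_f = 63.7 °C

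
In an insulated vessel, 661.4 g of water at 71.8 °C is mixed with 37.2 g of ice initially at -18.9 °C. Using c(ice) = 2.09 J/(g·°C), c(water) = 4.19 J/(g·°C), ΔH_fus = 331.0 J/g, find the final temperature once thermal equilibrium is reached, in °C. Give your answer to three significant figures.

T_f = 63.3 °C

Heat to bring ice to 0 °C and melt it: q₁ = 37.2×2.09×18.9 + 37.2×331.0 = 13783 J
Heat the water can supply cooling to 0 °C: 661.4×4.19×71.8 = 198977 J > q₁, so all ice melts.
Energy balance: 661.4×4.19×(71.8 − T) = 13783 + 37.2×4.19×(T − 0)
2771.266(71.8 − T) = 13783 + 155.868 T
198977 − 13783 = 2927.134 T
T = 185194 / 2927.134 = 63.27 °C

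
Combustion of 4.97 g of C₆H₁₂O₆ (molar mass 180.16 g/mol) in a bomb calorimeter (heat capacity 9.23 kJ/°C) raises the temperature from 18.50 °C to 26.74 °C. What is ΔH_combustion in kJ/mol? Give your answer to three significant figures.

ΔH = -2760 kJ/mol

ΔT = 26.74 − 18.50 = 8.24 °C
q_cal = C_cal × ΔT = 9.23 × 8.24 = 76.0552 kJ
n = 4.97 / 180.16 = 0.02759 mol
q_rxn = −q_cal = -76.0552 kJ
ΔH = -76.0552 / 0.02759 = -2757 kJ/mol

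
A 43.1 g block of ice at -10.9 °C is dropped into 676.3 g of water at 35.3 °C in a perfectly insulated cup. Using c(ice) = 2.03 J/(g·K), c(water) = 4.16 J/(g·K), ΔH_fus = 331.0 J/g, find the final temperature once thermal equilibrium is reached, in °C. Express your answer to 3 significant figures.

T_f = 28.1 °C

Heat to bring ice to 0 °C and melt it: q₁ = 43.1×2.03×10.9 + 43.1×331.0 = 15220 J
Heat the water can supply cooling to 0 °C: 676.3×4.16×35.3 = 99313.3 J > q₁, so all ice melts.
Energy balance: 676.3×4.16×(35.3 − T) = 15220 + 43.1×4.16×(T − 0)
2813.408(35.3 − T) = 15220 + 179.296 T
99313.3 − 15220 = 2992.704 T
T = 84093.3 / 2992.704 = 28.10 °C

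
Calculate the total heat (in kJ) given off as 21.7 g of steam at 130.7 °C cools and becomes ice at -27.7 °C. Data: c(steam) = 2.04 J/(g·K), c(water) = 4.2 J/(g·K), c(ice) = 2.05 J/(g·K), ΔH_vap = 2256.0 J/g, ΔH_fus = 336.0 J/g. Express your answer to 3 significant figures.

q = 68.0 kJ

q1 (cool steam 130.7→100 °C): 21.7 × 2.04 × 30.7 = 1359 J
q2 (condense at 100 °C): 21.7 × 2256.0 = 48955 J
q3 (cool water 100→0 °C): 21.7 × 4.2 × 100.0 = 9114 J
q4 (freeze at 0 °C): 21.7 × 336.0 = 7291 J
q5 (cool ice 0→-27.7 °C): 21.7 × 2.05 × 27.7 = 1232 J
Total: 1359 + 48955 + 9114 + 7291 + 1232 = 67951 J = 68.0 kJ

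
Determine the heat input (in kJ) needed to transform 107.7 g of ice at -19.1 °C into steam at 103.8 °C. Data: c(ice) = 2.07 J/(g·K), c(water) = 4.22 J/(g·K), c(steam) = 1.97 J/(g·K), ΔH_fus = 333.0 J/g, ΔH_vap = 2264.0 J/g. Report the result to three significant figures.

q1 (heat ice -19.1→0.0 °C): 107.7 × 2.07 × 19.1 = 4258 J
q2 (melt at 0 °C): 107.7 × 333.0 = 35864 J
q3 (heat water 0.0→100.0 °C): 107.7 × 4.22 × 100.0 = 45449 J
q4 (vaporize at 100 °C): 107.7 × 2264.0 = 243833 J
q5 (heat steam 100.0→103.8 °C): 107.7 × 1.97 × 3.8 = 806 J
Total: 4258 + 35864 + 45449 + 243833 + 806 = 330210 J = 330 kJ

q = 330 kJ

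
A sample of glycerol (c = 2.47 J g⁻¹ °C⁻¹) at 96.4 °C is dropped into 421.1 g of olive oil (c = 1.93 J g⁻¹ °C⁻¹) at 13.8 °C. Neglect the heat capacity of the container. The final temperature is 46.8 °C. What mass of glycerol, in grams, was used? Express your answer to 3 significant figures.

q_gained = (421.1 × 1.93) × (46.8 − 13.8) = 26820 J
q_lost = m × 2.47 × (96.4 − 46.8) = 122.512 m
m = 26820 / 122.512 = 219 g

m = 219 g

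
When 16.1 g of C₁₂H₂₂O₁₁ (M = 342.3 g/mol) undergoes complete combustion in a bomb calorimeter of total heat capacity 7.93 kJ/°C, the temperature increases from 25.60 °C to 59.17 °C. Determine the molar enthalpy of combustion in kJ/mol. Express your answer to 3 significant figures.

ΔT = 59.17 − 25.60 = 33.57 °C
q_cal = C_cal × ΔT = 7.93 × 33.57 = 266.2101 kJ
n = 16.1 / 342.3 = 0.04703 mol
q_rxn = −q_cal = -266.2101 kJ
ΔH = -266.2101 / 0.04703 = -5660 kJ/mol

ΔH = -5660 kJ/mol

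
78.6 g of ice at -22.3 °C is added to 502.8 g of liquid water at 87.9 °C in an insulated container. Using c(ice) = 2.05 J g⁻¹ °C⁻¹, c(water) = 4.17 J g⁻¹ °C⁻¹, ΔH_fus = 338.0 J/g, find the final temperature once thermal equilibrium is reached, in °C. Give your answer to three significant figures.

Heat to bring ice to 0 °C and melt it: q₁ = 78.6×2.05×22.3 + 78.6×338.0 = 30160 J
Heat the water can supply cooling to 0 °C: 502.8×4.17×87.9 = 184298 J > q₁, so all ice melts.
Energy balance: 502.8×4.17×(87.9 − T) = 30160 + 78.6×4.17×(T − 0)
2096.676(87.9 − T) = 30160 + 327.762 T
184298 − 30160 = 2424.438 T
T = 154138 / 2424.438 = 63.58 °C

T_f = 63.6 °C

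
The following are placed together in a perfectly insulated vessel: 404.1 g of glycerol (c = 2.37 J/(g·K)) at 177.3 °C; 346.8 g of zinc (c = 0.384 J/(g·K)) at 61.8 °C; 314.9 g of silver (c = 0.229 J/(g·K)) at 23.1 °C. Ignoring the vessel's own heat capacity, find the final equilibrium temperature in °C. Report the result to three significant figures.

T_f = 155 °C

Σ mᵢcᵢ(T − Tᵢ) = 0  ⇒  T = Σ mᵢcᵢTᵢ / Σ mᵢcᵢ
Σ mᵢcᵢ = 404.1×2.37 + 346.8×0.384 + 314.9×0.229 = 1163.0003
Σ mᵢcᵢTᵢ = 957.717×177.3 + 133.1712×61.8 + 72.1121×23.1 = 179700
T = 179700 / 1163.0003 = 154.5 °C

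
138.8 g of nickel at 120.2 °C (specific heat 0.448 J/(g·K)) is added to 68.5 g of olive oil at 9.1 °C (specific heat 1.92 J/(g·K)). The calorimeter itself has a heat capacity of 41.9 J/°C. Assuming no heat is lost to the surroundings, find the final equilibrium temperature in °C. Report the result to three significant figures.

Heat lost by nickel = heat gained by olive oil + calorimeter.
(138.8)(0.448)(120.2 − T) = [(68.5)(1.92) + 41.9](T − 9.1)
62.1824 (120.2 − T) = 173.42 (T − 9.1)
7474.3 − 62.1824 T = 173.42 T − 1578.1
9052.4 = 235.6024 T
T = 38.42 °C

T_f = 38.4 °C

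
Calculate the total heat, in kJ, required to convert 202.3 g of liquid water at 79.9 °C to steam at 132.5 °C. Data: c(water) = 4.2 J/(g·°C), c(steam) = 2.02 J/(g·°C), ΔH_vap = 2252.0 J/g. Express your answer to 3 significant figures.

q1 (heat water 79.9→100.0 °C): 202.3 × 4.2 × 20.1 = 17078 J
q2 (vaporize at 100 °C): 202.3 × 2252.0 = 455580 J
q3 (heat steam 100.0→132.5 °C): 202.3 × 2.02 × 32.5 = 13281 J
Total: 17078 + 455580 + 13281 = 485939 J = 486 kJ

q = 486 kJ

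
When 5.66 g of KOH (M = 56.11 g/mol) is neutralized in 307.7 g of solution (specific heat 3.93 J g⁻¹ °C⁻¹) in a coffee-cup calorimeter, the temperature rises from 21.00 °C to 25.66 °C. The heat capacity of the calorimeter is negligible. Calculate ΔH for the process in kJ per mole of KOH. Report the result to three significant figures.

ΔH = -55.9 kJ/mol

|ΔT| = |25.66 − 21.00| = 4.66 °C
|q_surr| = (307.7 × 3.93) × 4.66 = 1209.261 × 4.66 = 5635.2 J
n(KOH) = 5.66 / 56.11 = 0.10087 mol
Temperature rose, so q_rxn = −|q_surr| = -5.6352 kJ
ΔH = q_rxn / n = -55.87 kJ/mol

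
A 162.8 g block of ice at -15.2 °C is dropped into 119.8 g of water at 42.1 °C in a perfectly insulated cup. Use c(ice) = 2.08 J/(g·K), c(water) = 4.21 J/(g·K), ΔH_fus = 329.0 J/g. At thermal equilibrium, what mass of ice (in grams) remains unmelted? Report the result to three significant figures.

Heat to warm all ice to 0 °C: 162.8×2.08×15.2 = 5147.1 J
Heat released by water cooling to 0 °C: 119.8×4.21×42.1 = 21233 J
21233 J < 5147.1 + 162.8×329.0 = 58708.3 J, so not all ice melts; final T = 0 °C.
Heat left for melting: 21233 − 5147.1 = 16085.9 J
Mass melted = 16085.9 / 329.0 = 48.89 g
Ice remaining = 162.8 − 48.89 = 113.91 g

m_ice remaining = 114 g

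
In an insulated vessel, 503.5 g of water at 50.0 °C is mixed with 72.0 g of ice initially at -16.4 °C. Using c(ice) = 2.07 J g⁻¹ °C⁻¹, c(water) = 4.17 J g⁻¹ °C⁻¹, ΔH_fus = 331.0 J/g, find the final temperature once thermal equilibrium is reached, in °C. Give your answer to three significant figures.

T_f = 32.8 °C

Heat to bring ice to 0 °C and melt it: q₁ = 72.0×2.07×16.4 + 72.0×331.0 = 26276 J
Heat the water can supply cooling to 0 °C: 503.5×4.17×50.0 = 104980 J > q₁, so all ice melts.
Energy balance: 503.5×4.17×(50.0 − T) = 26276 + 72.0×4.17×(T − 0)
2099.595(50.0 − T) = 26276 + 300.24 T
104980 − 26276 = 2399.835 T
T = 78704 / 2399.835 = 32.80 °C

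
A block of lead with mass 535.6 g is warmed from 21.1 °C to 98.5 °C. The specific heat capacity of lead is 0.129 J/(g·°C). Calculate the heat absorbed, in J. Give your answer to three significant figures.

q = m c ΔT = 535.6 × 0.129 × (98.5 − 21.1)
q = 535.6 × 0.129 × 77.4 = 5348 J

q = 5350 J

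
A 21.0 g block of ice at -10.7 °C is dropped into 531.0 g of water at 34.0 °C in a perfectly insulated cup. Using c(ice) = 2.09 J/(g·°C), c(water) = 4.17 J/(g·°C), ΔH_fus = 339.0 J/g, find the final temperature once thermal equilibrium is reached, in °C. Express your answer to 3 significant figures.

T_f = 29.4 °C

Heat to bring ice to 0 °C and melt it: q₁ = 21.0×2.09×10.7 + 21.0×339.0 = 7588.6 J
Heat the water can supply cooling to 0 °C: 531.0×4.17×34.0 = 75285.2 J > q₁, so all ice melts.
Energy balance: 531.0×4.17×(34.0 − T) = 7588.6 + 21.0×4.17×(T − 0)
2214.27(34.0 − T) = 7588.6 + 87.57 T
75285.2 − 7588.6 = 2301.84 T
T = 67696.6 / 2301.84 = 29.41 °C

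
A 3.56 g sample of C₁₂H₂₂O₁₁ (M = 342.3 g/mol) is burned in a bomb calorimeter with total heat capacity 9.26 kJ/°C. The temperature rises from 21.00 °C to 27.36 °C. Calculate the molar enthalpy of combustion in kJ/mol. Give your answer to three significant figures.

ΔH = -5660 kJ/mol

ΔT = 27.36 − 21.00 = 6.36 °C
q_cal = C_cal × ΔT = 9.26 × 6.36 = 58.8936 kJ
n = 3.56 / 342.3 = 0.01040 mol
q_rxn = −q_cal = -58.8936 kJ
ΔH = -58.8936 / 0.01040 = -5663 kJ/mol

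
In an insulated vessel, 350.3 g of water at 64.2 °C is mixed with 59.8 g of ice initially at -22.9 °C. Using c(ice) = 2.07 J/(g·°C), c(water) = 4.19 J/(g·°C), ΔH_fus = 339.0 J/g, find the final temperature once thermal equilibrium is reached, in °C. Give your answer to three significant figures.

T_f = 41.4 °C

Heat to bring ice to 0 °C and melt it: q₁ = 59.8×2.07×22.9 + 59.8×339.0 = 23107 J
Heat the water can supply cooling to 0 °C: 350.3×4.19×64.2 = 94230.0 J > q₁, so all ice melts.
Energy balance: 350.3×4.19×(64.2 − T) = 23107 + 59.8×4.19×(T − 0)
1467.757(64.2 − T) = 23107 + 250.562 T
94230.0 − 23107 = 1718.319 T
T = 71123.0 / 1718.319 = 41.39 °C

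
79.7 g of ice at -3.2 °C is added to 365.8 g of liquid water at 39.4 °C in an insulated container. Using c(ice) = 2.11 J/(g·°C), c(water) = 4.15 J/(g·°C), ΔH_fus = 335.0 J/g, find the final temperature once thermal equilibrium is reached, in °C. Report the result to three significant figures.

T_f = 17.6 °C

Heat to bring ice to 0 °C and melt it: q₁ = 79.7×2.11×3.2 + 79.7×335.0 = 27238 J
Heat the water can supply cooling to 0 °C: 365.8×4.15×39.4 = 59812.0 J > q₁, so all ice melts.
Energy balance: 365.8×4.15×(39.4 − T) = 27238 + 79.7×4.15×(T − 0)
1518.07(39.4 − T) = 27238 + 330.755 T
59812.0 − 27238 = 1848.825 T
T = 32574.0 / 1848.825 = 17.62 °C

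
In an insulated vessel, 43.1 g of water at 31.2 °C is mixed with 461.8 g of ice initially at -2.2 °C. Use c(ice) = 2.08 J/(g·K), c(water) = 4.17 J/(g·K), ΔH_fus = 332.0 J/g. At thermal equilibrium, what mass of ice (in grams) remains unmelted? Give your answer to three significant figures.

m_ice remaining = 451 g

Heat to warm all ice to 0 °C: 461.8×2.08×2.2 = 2113.2 J
Heat released by water cooling to 0 °C: 43.1×4.17×31.2 = 5607.5 J
5607.5 J < 2113.2 + 461.8×332.0 = 155430.8 J, so not all ice melts; final T = 0 °C.
Heat left for melting: 5607.5 − 2113.2 = 3494.3 J
Mass melted = 3494.3 / 332.0 = 10.53 g
Ice remaining = 461.8 − 10.53 = 451.27 g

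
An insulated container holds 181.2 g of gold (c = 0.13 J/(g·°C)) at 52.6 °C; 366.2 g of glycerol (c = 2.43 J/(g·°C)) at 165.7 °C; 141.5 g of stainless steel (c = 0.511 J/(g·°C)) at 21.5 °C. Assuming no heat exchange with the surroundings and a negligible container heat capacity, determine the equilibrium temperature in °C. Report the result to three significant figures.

T_f = 152 °C

Σ mᵢcᵢ(T − Tᵢ) = 0  ⇒  T = Σ mᵢcᵢTᵢ / Σ mᵢcᵢ
Σ mᵢcᵢ = 181.2×0.13 + 366.2×2.43 + 141.5×0.511 = 985.7285
Σ mᵢcᵢTᵢ = 23.556×52.6 + 889.866×165.7 + 72.3065×21.5 = 150240
T = 150240 / 985.7285 = 152.4 °C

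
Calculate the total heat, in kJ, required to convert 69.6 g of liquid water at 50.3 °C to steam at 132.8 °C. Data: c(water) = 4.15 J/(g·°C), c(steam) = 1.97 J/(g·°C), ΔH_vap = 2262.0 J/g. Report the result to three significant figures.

q = 176 kJ

q1 (heat water 50.3→100.0 °C): 69.6 × 4.15 × 49.7 = 14355 J
q2 (vaporize at 100 °C): 69.6 × 2262.0 = 157435 J
q3 (heat steam 100.0→132.8 °C): 69.6 × 1.97 × 32.8 = 4497 J
Total: 14355 + 157435 + 4497 = 176287 J = 176 kJ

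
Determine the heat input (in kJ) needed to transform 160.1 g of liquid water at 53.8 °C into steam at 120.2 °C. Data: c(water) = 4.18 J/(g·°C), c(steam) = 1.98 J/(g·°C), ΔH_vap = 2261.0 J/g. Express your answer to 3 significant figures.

q = 399 kJ

q1 (heat water 53.8→100.0 °C): 160.1 × 4.18 × 46.2 = 30918 J
q2 (vaporize at 100 °C): 160.1 × 2261.0 = 361986 J
q3 (heat steam 100.0→120.2 °C): 160.1 × 1.98 × 20.2 = 6403 J
Total: 30918 + 361986 + 6403 = 399307 J = 399 kJ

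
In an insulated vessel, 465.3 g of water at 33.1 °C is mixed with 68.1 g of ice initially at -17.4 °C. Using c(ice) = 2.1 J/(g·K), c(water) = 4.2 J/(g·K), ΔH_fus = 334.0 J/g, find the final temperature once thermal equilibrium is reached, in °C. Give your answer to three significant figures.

Heat to bring ice to 0 °C and melt it: q₁ = 68.1×2.1×17.4 + 68.1×334.0 = 25234 J
Heat the water can supply cooling to 0 °C: 465.3×4.2×33.1 = 64686.0 J > q₁, so all ice melts.
Energy balance: 465.3×4.2×(33.1 − T) = 25234 + 68.1×4.2×(T − 0)
1954.26(33.1 − T) = 25234 + 286.02 T
64686.0 − 25234 = 2240.28 T
T = 39452.0 / 2240.28 = 17.61 °C

T_f = 17.6 °C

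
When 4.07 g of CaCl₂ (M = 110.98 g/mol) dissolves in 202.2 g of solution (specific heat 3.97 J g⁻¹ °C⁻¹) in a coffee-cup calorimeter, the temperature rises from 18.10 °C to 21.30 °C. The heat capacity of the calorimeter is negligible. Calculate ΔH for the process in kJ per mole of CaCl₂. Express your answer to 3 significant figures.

|ΔT| = |21.30 − 18.10| = 3.20 °C
|q_surr| = (202.2 × 3.97) × 3.20 = 802.734 × 3.20 = 2568.7 J
n(CaCl₂) = 4.07 / 110.98 = 0.036673 mol
Temperature rose, so q_rxn = −|q_surr| = -2.5687 kJ
ΔH = q_rxn / n = -70.04 kJ/mol

ΔH = -70.0 kJ/mol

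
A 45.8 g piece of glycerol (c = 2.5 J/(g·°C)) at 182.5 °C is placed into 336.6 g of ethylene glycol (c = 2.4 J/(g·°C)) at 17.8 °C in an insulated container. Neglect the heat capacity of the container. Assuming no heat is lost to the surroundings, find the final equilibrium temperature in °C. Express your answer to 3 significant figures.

Heat lost by glycerol = heat gained by ethylene glycol.
(45.8)(2.5)(182.5 − T) = (336.6)(2.4)(T − 17.8)
114.5 (182.5 − T) = 807.84 (T − 17.8)
20896 − 114.5 T = 807.84 T − 14380
35276 = 922.34 T
T = 38.246 °C

T_f = 38.2 °C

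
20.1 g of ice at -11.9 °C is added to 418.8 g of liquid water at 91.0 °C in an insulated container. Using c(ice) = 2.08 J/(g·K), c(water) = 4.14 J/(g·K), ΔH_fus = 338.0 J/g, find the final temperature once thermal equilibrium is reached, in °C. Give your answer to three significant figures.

T_f = 82.8 °C

Heat to bring ice to 0 °C and melt it: q₁ = 20.1×2.08×11.9 + 20.1×338.0 = 7291.3 J
Heat the water can supply cooling to 0 °C: 418.8×4.14×91.0 = 157779 J > q₁, so all ice melts.
Energy balance: 418.8×4.14×(91.0 − T) = 7291.3 + 20.1×4.14×(T − 0)
1733.832(91.0 − T) = 7291.3 + 83.214 T
157779 − 7291.3 = 1817.046 T
T = 150487.7 / 1817.046 = 82.82 °C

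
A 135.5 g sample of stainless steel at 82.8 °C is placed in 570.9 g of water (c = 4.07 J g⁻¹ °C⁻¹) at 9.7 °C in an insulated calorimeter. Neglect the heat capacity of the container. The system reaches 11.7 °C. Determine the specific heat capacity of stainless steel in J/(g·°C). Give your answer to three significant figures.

c = 0.482 J/(g·°C)

q_gained = (570.9 × 4.07) × (11.7 − 9.7) = 4647 J
q_lost = 135.5 × c × (82.8 − 11.7) = 9634.05 c
Set equal: c = 4647 / 9634.05 = 0.482 J/(g·°C)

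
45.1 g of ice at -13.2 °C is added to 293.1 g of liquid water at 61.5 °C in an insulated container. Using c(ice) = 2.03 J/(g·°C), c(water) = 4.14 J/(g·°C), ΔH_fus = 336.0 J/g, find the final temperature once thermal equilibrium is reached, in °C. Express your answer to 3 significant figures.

Heat to bring ice to 0 °C and melt it: q₁ = 45.1×2.03×13.2 + 45.1×336.0 = 16362 J
Heat the water can supply cooling to 0 °C: 293.1×4.14×61.5 = 74626.2 J > q₁, so all ice melts.
Energy balance: 293.1×4.14×(61.5 − T) = 16362 + 45.1×4.14×(T − 0)
1213.434(61.5 − T) = 16362 + 186.714 T
74626.2 − 16362 = 1400.148 T
T = 58264.2 / 1400.148 = 41.61 °C

T_f = 41.6 °C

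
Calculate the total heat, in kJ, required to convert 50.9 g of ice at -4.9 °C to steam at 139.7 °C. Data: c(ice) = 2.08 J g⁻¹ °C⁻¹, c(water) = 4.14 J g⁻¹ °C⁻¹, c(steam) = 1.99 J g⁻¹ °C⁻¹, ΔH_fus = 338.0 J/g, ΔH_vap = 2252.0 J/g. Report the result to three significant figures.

q1 (heat ice -4.9→0.0 °C): 50.9 × 2.08 × 4.9 = 519 J
q2 (melt at 0 °C): 50.9 × 338.0 = 17204 J
q3 (heat water 0.0→100.0 °C): 50.9 × 4.14 × 100.0 = 21073 J
q4 (vaporize at 100 °C): 50.9 × 2252.0 = 114627 J
q5 (heat steam 100.0→139.7 °C): 50.9 × 1.99 × 39.7 = 4021 J
Total: 519 + 17204 + 21073 + 114627 + 4021 = 157444 J = 157 kJ

q = 157 kJ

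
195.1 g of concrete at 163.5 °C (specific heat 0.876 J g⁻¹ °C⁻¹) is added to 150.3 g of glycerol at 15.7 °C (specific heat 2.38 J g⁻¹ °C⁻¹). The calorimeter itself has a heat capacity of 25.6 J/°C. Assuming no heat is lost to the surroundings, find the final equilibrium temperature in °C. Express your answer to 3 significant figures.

T_f = 61.3 °C

Heat lost by concrete = heat gained by glycerol + calorimeter.
(195.1)(0.876)(163.5 − T) = [(150.3)(2.38) + 25.6](T − 15.7)
170.9076 (163.5 − T) = 383.314 (T − 15.7)
27943 − 170.9076 T = 383.314 T − 6018.0
33961.0 = 554.2216 T
T = 61.28 °C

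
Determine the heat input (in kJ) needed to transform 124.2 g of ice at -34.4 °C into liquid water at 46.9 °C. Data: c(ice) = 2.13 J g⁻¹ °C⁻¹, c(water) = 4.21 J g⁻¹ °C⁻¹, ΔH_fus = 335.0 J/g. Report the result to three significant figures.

q1 (heat ice -34.4→0.0 °C): 124.2 × 2.13 × 34.4 = 9100 J
q2 (melt at 0 °C): 124.2 × 335.0 = 41607 J
q3 (heat water 0.0→46.9 °C): 124.2 × 4.21 × 46.9 = 24523 J
Total: 9100 + 41607 + 24523 = 75230 J = 75.2 kJ

q = 75.2 kJ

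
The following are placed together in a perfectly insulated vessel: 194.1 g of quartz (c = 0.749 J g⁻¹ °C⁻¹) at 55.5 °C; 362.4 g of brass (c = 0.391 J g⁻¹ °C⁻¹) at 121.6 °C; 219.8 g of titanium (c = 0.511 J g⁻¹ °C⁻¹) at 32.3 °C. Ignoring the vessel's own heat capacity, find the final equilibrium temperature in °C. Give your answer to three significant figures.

T_f = 72.4 °C

Σ mᵢcᵢ(T − Tᵢ) = 0  ⇒  T = Σ mᵢcᵢTᵢ / Σ mᵢcᵢ
Σ mᵢcᵢ = 194.1×0.749 + 362.4×0.391 + 219.8×0.511 = 399.3971
Σ mᵢcᵢTᵢ = 145.3809×55.5 + 141.6984×121.6 + 112.3178×32.3 = 28927
T = 28927 / 399.3971 = 72.43 °C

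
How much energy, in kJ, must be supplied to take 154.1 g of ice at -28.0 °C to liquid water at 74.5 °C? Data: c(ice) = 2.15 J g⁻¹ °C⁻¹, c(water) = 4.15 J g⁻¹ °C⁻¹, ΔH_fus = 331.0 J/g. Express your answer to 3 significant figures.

q1 (heat ice -28.0→0.0 °C): 154.1 × 2.15 × 28.0 = 9277 J
q2 (melt at 0 °C): 154.1 × 331.0 = 51007 J
q3 (heat water 0.0→74.5 °C): 154.1 × 4.15 × 74.5 = 47644 J
Total: 9277 + 51007 + 47644 = 107928 J = 108 kJ

q = 108 kJ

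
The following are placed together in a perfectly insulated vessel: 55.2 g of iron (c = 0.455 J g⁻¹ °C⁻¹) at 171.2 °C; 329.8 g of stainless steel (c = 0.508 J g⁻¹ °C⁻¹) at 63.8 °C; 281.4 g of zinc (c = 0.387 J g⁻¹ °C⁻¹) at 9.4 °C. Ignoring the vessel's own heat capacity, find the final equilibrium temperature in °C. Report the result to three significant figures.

T_f = 53.1 °C

Σ mᵢcᵢ(T − Tᵢ) = 0  ⇒  T = Σ mᵢcᵢTᵢ / Σ mᵢcᵢ
Σ mᵢcᵢ = 55.2×0.455 + 329.8×0.508 + 281.4×0.387 = 301.5562
Σ mᵢcᵢTᵢ = 25.116×171.2 + 167.5384×63.8 + 108.9018×9.4 = 16012
T = 16012 / 301.5562 = 53.10 °C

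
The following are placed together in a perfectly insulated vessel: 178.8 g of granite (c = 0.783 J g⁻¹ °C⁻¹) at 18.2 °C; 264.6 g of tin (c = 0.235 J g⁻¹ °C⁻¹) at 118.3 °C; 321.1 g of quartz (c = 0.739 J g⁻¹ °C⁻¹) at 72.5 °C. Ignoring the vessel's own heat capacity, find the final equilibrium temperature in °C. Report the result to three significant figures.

Σ mᵢcᵢ(T − Tᵢ) = 0  ⇒  T = Σ mᵢcᵢTᵢ / Σ mᵢcᵢ
Σ mᵢcᵢ = 178.8×0.783 + 264.6×0.235 + 321.1×0.739 = 439.4743
Σ mᵢcᵢTᵢ = 140.0004×18.2 + 62.181×118.3 + 237.2929×72.5 = 27108
T = 27108 / 439.4743 = 61.68 °C

T_f = 61.7 °C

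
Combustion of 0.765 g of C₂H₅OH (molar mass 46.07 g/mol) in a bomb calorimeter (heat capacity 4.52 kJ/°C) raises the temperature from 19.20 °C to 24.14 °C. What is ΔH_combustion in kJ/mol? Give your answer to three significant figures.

ΔT = 24.14 − 19.20 = 4.94 °C
q_cal = C_cal × ΔT = 4.52 × 4.94 = 22.3288 kJ
n = 0.765 / 46.07 = 0.01661 mol
q_rxn = −q_cal = -22.3288 kJ
ΔH = -22.3288 / 0.01661 = -1344 kJ/mol

ΔH = -1340 kJ/mol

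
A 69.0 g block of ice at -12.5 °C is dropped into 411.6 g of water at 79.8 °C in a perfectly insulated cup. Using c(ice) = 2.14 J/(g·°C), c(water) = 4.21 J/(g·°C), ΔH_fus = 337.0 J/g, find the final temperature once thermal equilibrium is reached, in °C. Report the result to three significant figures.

Heat to bring ice to 0 °C and melt it: q₁ = 69.0×2.14×12.5 + 69.0×337.0 = 25099 J
Heat the water can supply cooling to 0 °C: 411.6×4.21×79.8 = 138280 J > q₁, so all ice melts.
Energy balance: 411.6×4.21×(79.8 − T) = 25099 + 69.0×4.21×(T − 0)
1732.836(79.8 − T) = 25099 + 290.49 T
138280 − 25099 = 2023.326 T
T = 113181 / 2023.326 = 55.94 °C

T_f = 55.9 °C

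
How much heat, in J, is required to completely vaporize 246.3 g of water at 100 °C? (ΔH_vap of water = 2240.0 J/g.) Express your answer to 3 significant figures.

q = 552000 J

q = m × ΔH_vap = 246.3 × 2240.0 = 551700 J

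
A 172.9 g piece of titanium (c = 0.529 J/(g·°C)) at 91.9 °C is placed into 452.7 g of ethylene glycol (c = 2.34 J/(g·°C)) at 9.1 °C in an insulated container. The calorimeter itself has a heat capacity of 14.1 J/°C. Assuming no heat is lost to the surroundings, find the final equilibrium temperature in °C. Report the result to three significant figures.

Heat lost by titanium = heat gained by ethylene glycol + calorimeter.
(172.9)(0.529)(91.9 − T) = [(452.7)(2.34) + 14.1](T − 9.1)
91.4641 (91.9 − T) = 1073.418 (T − 9.1)
8405.6 − 91.4641 T = 1073.418 T − 9768.1
18173.7 = 1164.8821 T
T = 15.60 °C

T_f = 15.6 °C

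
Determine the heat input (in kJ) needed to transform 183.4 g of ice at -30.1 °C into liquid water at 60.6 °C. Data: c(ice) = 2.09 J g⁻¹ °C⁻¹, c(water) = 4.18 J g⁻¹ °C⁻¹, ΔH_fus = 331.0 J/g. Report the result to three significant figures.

q1 (heat ice -30.1→0.0 °C): 183.4 × 2.09 × 30.1 = 11538 J
q2 (melt at 0 °C): 183.4 × 331.0 = 60705 J
q3 (heat water 0.0→60.6 °C): 183.4 × 4.18 × 60.6 = 46457 J
Total: 11538 + 60705 + 46457 = 118700 J = 119 kJ

q = 119 kJ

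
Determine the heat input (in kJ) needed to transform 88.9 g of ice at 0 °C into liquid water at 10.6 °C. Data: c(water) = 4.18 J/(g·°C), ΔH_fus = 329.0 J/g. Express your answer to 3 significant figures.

q = 33.2 kJ

q1 (melt at 0 °C): 88.9 × 329.0 = 29248 J
q2 (heat water 0.0→10.6 °C): 88.9 × 4.18 × 10.6 = 3939 J
Total: 29248 + 3939 = 33187 J = 33.2 kJ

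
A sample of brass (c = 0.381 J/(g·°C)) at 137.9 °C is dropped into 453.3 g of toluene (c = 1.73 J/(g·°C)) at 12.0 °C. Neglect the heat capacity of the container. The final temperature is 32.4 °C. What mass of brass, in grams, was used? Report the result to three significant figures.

m = 398 g

q_gained = (453.3 × 1.73) × (32.4 − 12.0) = 16000 J
q_lost = m × 0.381 × (137.9 − 32.4) = 40.1955 m
m = 16000 / 40.1955 = 398 g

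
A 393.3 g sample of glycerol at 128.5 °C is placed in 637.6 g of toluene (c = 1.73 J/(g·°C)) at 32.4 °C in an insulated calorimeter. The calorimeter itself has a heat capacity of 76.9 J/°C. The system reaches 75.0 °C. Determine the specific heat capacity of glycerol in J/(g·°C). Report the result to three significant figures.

q_gained = (637.6 × 1.73 + 76.9) × (75.0 − 32.4) = 50270 J
q_lost = 393.3 × c × (128.5 − 75.0) = 21041.55 c
Set equal: c = 50270 / 21041.55 = 2.39 J/(g·°C)

c = 2.39 J/(g·°C)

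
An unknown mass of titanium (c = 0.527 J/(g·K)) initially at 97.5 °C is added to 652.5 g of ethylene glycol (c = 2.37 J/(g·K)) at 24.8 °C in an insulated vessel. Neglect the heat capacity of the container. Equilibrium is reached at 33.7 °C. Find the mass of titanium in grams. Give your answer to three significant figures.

m = 409 g

q_gained = (652.5 × 2.37) × (33.7 − 24.8) = 13760 J
q_lost = m × 0.527 × (97.5 − 33.7) = 33.6226 m
m = 13760 / 33.6226 = 409 g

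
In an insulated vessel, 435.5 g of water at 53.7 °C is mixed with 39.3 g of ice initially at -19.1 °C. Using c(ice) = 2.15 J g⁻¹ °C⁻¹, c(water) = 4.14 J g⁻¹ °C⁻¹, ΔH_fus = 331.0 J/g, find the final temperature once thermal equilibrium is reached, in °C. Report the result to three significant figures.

Heat to bring ice to 0 °C and melt it: q₁ = 39.3×2.15×19.1 + 39.3×331.0 = 14622 J
Heat the water can supply cooling to 0 °C: 435.5×4.14×53.7 = 96819.5 J > q₁, so all ice melts.
Energy balance: 435.5×4.14×(53.7 − T) = 14622 + 39.3×4.14×(T − 0)
1802.97(53.7 − T) = 14622 + 162.702 T
96819.5 − 14622 = 1965.672 T
T = 82197.5 / 1965.672 = 41.82 °C

T_f = 41.8 °C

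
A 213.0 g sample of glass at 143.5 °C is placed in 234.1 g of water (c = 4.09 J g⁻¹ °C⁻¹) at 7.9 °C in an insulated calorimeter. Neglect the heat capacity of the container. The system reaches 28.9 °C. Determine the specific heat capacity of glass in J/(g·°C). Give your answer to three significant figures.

q_gained = (234.1 × 4.09) × (28.9 − 7.9) = 20110 J
q_lost = 213.0 × c × (143.5 − 28.9) = 24409.8 c
Set equal: c = 20110 / 24409.8 = 0.824 J/(g·°C)

c = 0.824 J/(g·°C)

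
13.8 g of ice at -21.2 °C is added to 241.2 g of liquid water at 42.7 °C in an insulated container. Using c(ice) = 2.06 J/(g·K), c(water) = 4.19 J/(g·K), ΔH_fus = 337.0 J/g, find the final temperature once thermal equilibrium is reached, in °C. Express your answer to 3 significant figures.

T_f = 35.5 °C

Heat to bring ice to 0 °C and melt it: q₁ = 13.8×2.06×21.2 + 13.8×337.0 = 5253.3 J
Heat the water can supply cooling to 0 °C: 241.2×4.19×42.7 = 43153.8 J > q₁, so all ice melts.
Energy balance: 241.2×4.19×(42.7 − T) = 5253.3 + 13.8×4.19×(T − 0)
1010.628(42.7 − T) = 5253.3 + 57.822 T
43153.8 − 5253.3 = 1068.450 T
T = 37900.5 / 1068.450 = 35.47 °C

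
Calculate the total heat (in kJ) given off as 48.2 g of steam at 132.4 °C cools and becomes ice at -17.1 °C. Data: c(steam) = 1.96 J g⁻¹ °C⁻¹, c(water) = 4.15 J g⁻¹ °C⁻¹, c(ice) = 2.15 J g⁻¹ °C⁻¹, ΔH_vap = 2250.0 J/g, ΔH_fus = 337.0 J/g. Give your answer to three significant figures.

q = 150 kJ

q1 (cool steam 132.4→100 °C): 48.2 × 1.96 × 32.4 = 3061 J
q2 (condense at 100 °C): 48.2 × 2250.0 = 108450 J
q3 (cool water 100→0 °C): 48.2 × 4.15 × 100.0 = 20003 J
q4 (freeze at 0 °C): 48.2 × 337.0 = 16243 J
q5 (cool ice 0→-17.1 °C): 48.2 × 2.15 × 17.1 = 1772 J
Total: 3061 + 108450 + 20003 + 16243 + 1772 = 149529 J = 150 kJ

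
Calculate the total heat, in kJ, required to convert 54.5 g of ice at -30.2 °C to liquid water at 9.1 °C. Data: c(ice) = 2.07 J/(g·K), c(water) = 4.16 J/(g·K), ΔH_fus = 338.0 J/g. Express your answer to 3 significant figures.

q = 23.9 kJ

q1 (heat ice -30.2→0.0 °C): 54.5 × 2.07 × 30.2 = 3407 J
q2 (melt at 0 °C): 54.5 × 338.0 = 18421 J
q3 (heat water 0.0→9.1 °C): 54.5 × 4.16 × 9.1 = 2063 J
Total: 3407 + 18421 + 2063 = 23891 J = 23.9 kJ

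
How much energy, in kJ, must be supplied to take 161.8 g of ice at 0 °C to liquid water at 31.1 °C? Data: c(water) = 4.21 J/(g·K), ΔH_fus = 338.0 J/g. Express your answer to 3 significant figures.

q1 (melt at 0 °C): 161.8 × 338.0 = 54688 J
q2 (heat water 0.0→31.1 °C): 161.8 × 4.21 × 31.1 = 21185 J
Total: 54688 + 21185 = 75873 J = 75.9 kJ

q = 75.9 kJ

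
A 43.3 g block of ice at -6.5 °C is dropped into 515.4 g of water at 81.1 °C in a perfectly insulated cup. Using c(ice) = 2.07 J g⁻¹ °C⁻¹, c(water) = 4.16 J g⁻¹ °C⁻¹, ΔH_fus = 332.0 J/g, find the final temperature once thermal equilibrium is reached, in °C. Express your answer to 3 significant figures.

Heat to bring ice to 0 °C and melt it: q₁ = 43.3×2.07×6.5 + 43.3×332.0 = 14958 J
Heat the water can supply cooling to 0 °C: 515.4×4.16×81.1 = 173884 J > q₁, so all ice melts.
Energy balance: 515.4×4.16×(81.1 − T) = 14958 + 43.3×4.16×(T − 0)
2144.064(81.1 − T) = 14958 + 180.128 T
173884 − 14958 = 2324.192 T
T = 158926 / 2324.192 = 68.38 °C

T_f = 68.4 °C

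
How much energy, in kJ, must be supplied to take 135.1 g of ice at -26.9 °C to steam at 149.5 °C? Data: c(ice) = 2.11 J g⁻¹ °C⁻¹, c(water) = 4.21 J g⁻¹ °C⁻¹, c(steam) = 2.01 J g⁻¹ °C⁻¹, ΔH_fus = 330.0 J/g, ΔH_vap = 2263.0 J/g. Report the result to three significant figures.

q1 (heat ice -26.9→0.0 °C): 135.1 × 2.11 × 26.9 = 7668 J
q2 (melt at 0 °C): 135.1 × 330.0 = 44583 J
q3 (heat water 0.0→100.0 °C): 135.1 × 4.21 × 100.0 = 56877 J
q4 (vaporize at 100 °C): 135.1 × 2263.0 = 305731 J
q5 (heat steam 100.0→149.5 °C): 135.1 × 2.01 × 49.5 = 13442 J
Total: 7668 + 44583 + 56877 + 305731 + 13442 = 428301 J = 428 kJ

q = 428 kJ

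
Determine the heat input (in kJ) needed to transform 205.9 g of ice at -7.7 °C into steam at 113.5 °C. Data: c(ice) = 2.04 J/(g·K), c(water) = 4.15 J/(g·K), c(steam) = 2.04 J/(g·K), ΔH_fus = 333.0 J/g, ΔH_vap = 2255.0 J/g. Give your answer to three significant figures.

q = 627 kJ

q1 (heat ice -7.7→0.0 °C): 205.9 × 2.04 × 7.7 = 3234 J
q2 (melt at 0 °C): 205.9 × 333.0 = 68565 J
q3 (heat water 0.0→100.0 °C): 205.9 × 4.15 × 100.0 = 85449 J
q4 (vaporize at 100 °C): 205.9 × 2255.0 = 464305 J
q5 (heat steam 100.0→113.5 °C): 205.9 × 2.04 × 13.5 = 5670 J
Total: 3234 + 68565 + 85449 + 464305 + 5670 = 627223 J = 627 kJ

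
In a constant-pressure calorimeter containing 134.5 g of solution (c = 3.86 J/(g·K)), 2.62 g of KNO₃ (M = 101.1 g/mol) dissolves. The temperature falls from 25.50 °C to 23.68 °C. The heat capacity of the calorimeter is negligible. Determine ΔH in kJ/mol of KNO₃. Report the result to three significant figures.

|ΔT| = |23.68 − 25.50| = 1.82 °C
|q_surr| = (134.5 × 3.86) × 1.82 = 519.17 × 1.82 = 944.9 J
n(KNO₃) = 2.62 / 101.1 = 0.02591 mol
Temperature fell, so q_rxn = +|q_surr| = 0.9449 kJ
ΔH = q_rxn / n = 36.47 kJ/mol

ΔH = 36.5 kJ/mol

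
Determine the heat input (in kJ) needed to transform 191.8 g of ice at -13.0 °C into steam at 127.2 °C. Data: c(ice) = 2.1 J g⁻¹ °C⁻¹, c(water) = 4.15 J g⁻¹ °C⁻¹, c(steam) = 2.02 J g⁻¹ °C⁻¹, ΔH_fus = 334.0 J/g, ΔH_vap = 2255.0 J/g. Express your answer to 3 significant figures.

q1 (heat ice -13.0→0.0 °C): 191.8 × 2.1 × 13.0 = 5236 J
q2 (melt at 0 °C): 191.8 × 334.0 = 64061 J
q3 (heat water 0.0→100.0 °C): 191.8 × 4.15 × 100.0 = 79597 J
q4 (vaporize at 100 °C): 191.8 × 2255.0 = 432509 J
q5 (heat steam 100.0→127.2 °C): 191.8 × 2.02 × 27.2 = 10538 J
Total: 5236 + 64061 + 79597 + 432509 + 10538 = 591941 J = 592 kJ

q = 592 kJ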